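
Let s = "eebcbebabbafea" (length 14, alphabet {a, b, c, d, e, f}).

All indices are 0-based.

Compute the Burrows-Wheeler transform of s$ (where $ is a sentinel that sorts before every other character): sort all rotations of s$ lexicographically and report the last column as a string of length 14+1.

rank  rotation         last
    0  $eebcbebabbafea  a
    1  a$eebcbebabbafe  e
    2  abbafea$eebcbeb  b
    3  afea$eebcbebabb  b
    4  babbafea$eebcbe  e
    5  bafea$eebcbebab  b
    6  bbafea$eebcbeba  a
    7  bcbebabbafea$ee  e
    8  bebabbafea$eebc  c
    9  cbebabbafea$eeb  b
   10  ea$eebcbebabbaf  f
   11  ebabbafea$eebcb  b
   12  ebcbebabbafea$e  e
   13  eebcbebabbafea$  $
   14  fea$eebcbebabba  a

aebbebaecbfbe$a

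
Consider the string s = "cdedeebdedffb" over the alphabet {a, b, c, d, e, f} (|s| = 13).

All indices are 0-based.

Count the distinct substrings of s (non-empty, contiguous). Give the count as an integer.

rank | idx | suffix
   0 |  12 | b
   1 |   6 | bdedffb
   2 |   0 | cdedeebdedffb
   3 |   1 | dedeebdedffb
   4 |   7 | dedffb
   5 |   3 | deebdedffb
   6 |   9 | dffb
   7 |   5 | ebdedffb
   8 |   2 | edeebdedffb
   9 |   8 | edffb
  10 |   4 | eebdedffb
  11 |  11 | fb
  12 |  10 | ffb

SA = [12, 6, 0, 1, 7, 3, 9, 5, 2, 8, 4, 11, 10]
[i] adj suffixes → lcp
  [1] 12/6 → 1 ('b')
  [2] 6/0 → 0 ('')
  [3] 0/1 → 0 ('')
  [4] 1/7 → 3 ('ded')
  [5] 7/3 → 2 ('de')
  [6] 3/9 → 1 ('d')
  [7] 9/5 → 0 ('')
  [8] 5/2 → 1 ('e')
  [9] 2/8 → 2 ('ed')
  [10] 8/4 → 1 ('e')
  [11] 4/11 → 0 ('')
  [12] 11/10 → 1 ('f')

n(n+1)/2 = 13·14/2 = 91
Σ LCP = 0 + 1 + 0 + 0 + 3 + 2 + 1 + 0 + 1 + 2 + 1 + 0 + 1 = 12
distinct = 91 − 12 = 79

79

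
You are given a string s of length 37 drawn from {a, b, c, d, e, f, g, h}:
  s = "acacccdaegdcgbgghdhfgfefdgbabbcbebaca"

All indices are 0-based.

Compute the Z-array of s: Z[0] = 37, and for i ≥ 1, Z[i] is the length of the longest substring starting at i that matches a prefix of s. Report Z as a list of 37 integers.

[37, 0, 2, 0, 0, 0, 0, 1, 0, 0, 0, 0, 0, 0, 0, 0, 0, 0, 0, 0, 0, 0, 0, 0, 0, 0, 0, 1, 0, 0, 0, 0, 0, 0, 3, 0, 1]

Z[0]=37
i=1: i≥r, start 0; Z[1]=0
i=2: i≥r, start 0; Z[2]=2 scan→box=[2,4)
i=3: min(r-i=1, Z[1]=0)=0; Z[3]=0
i=4: i≥r, start 0; Z[4]=0
i=5: i≥r, start 0; Z[5]=0
i=6: i≥r, start 0; Z[6]=0
i=7: i≥r, start 0; Z[7]=1 scan→box=[7,8)
i=8: i≥r, start 0; Z[8]=0
i=9: i≥r, start 0; Z[9]=0
i=10: i≥r, start 0; Z[10]=0
i=11: i≥r, start 0; Z[11]=0
i=12: i≥r, start 0; Z[12]=0
i=13: i≥r, start 0; Z[13]=0
i=14: i≥r, start 0; Z[14]=0
i=15: i≥r, start 0; Z[15]=0
i=16: i≥r, start 0; Z[16]=0
i=17: i≥r, start 0; Z[17]=0
i=18: i≥r, start 0; Z[18]=0
i=19: i≥r, start 0; Z[19]=0
i=20: i≥r, start 0; Z[20]=0
i=21: i≥r, start 0; Z[21]=0
i=22: i≥r, start 0; Z[22]=0
i=23: i≥r, start 0; Z[23]=0
i=24: i≥r, start 0; Z[24]=0
i=25: i≥r, start 0; Z[25]=0
i=26: i≥r, start 0; Z[26]=0
i=27: i≥r, start 0; Z[27]=1 scan→box=[27,28)
i=28: i≥r, start 0; Z[28]=0
i=29: i≥r, start 0; Z[29]=0
i=30: i≥r, start 0; Z[30]=0
i=31: i≥r, start 0; Z[31]=0
i=32: i≥r, start 0; Z[32]=0
i=33: i≥r, start 0; Z[33]=0
i=34: i≥r, start 0; Z[34]=3 scan→box=[34,37)
i=35: min(r-i=2, Z[1]=0)=0; Z[35]=0
i=36: min(r-i=1, Z[2]=2)=1; Z[36]=1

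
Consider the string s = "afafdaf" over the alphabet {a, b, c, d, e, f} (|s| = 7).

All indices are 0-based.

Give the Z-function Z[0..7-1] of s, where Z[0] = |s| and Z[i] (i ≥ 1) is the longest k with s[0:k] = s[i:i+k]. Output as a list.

[7, 0, 2, 0, 0, 2, 0]

Z[0]=7
i=1: fresh scan; Z[1]=0
i=2: fresh scan; Z[2]=2 scan→box=[2,4)
i=3: min(r-i=1, Z[1]=0)=0; Z[3]=0
i=4: fresh scan; Z[4]=0
i=5: fresh scan; Z[5]=2 scan→box=[5,7)
i=6: min(r-i=1, Z[1]=0)=0; Z[6]=0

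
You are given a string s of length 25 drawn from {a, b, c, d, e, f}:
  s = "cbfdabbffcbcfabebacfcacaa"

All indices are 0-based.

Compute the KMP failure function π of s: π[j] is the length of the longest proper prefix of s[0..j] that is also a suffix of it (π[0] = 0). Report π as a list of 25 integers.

[0, 0, 0, 0, 0, 0, 0, 0, 0, 1, 2, 1, 0, 0, 0, 0, 0, 0, 1, 0, 1, 0, 1, 0, 0]

π[0] = 0
j=1 s[j]='b': π[1]=0 (border '')
j=2 s[j]='f': π[2]=0 (border '')
j=3 s[j]='d': π[3]=0 (border '')
j=4 s[j]='a': π[4]=0 (border '')
j=5 s[j]='b': π[5]=0 (border '')
j=6 s[j]='b': π[6]=0 (border '')
j=7 s[j]='f': π[7]=0 (border '')
j=8 s[j]='f': π[8]=0 (border '')
j=9 s[j]='c': π[9]=1 (border 'c')
j=10 s[j]='b': π[10]=2 (border 'cb')
j=11 s[j]='c': k: 2→0; π[11]=1 (border 'c')
j=12 s[j]='f': k: 1→0; π[12]=0 (border '')
j=13 s[j]='a': π[13]=0 (border '')
j=14 s[j]='b': π[14]=0 (border '')
j=15 s[j]='e': π[15]=0 (border '')
j=16 s[j]='b': π[16]=0 (border '')
j=17 s[j]='a': π[17]=0 (border '')
j=18 s[j]='c': π[18]=1 (border 'c')
j=19 s[j]='f': k: 1→0; π[19]=0 (border '')
j=20 s[j]='c': π[20]=1 (border 'c')
j=21 s[j]='a': k: 1→0; π[21]=0 (border '')
j=22 s[j]='c': π[22]=1 (border 'c')
j=23 s[j]='a': k: 1→0; π[23]=0 (border '')
j=24 s[j]='a': π[24]=0 (border '')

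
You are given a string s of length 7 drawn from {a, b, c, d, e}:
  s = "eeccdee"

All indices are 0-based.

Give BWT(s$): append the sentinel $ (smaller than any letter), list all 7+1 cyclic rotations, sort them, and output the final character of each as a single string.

eecceed$

rank  rotation  last
    0  $eeccdee  e
    1  ccdee$ee  e
    2  cdee$eec  c
    3  dee$eecc  c
    4  e$eeccde  e
    5  eccdee$e  e
    6  ee$eeccd  d
    7  eeccdee$  $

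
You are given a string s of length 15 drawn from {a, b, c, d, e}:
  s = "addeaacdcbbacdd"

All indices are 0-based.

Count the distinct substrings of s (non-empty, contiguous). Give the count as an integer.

106

sorted suffixes:
  #0 SA[0]=4  'aacdcbbacdd'
  #1 SA[1]=5  'acdcbbacdd'
  #2 SA[2]=11  'acdd'
  #3 SA[3]=0  'addeaacdcbbacdd'
  #4 SA[4]=10  'bacdd'
  #5 SA[5]=9  'bbacdd'
  #6 SA[6]=8  'cbbacdd'
  #7 SA[7]=6  'cdcbbacdd'
  #8 SA[8]=12  'cdd'
  #9 SA[9]=14  'd'
  #10 SA[10]=7  'dcbbacdd'
  #11 SA[11]=13  'dd'
  #12 SA[12]=1  'ddeaacdcbbacdd'
  #13 SA[13]=2  'deaacdcbbacdd'
  #14 SA[14]=3  'eaacdcbbacdd'

SA = [4, 5, 11, 0, 10, 9, 8, 6, 12, 14, 7, 13, 1, 2, 3]
i: (SA[i-1],SA[i]) lcp shared
  1: (4,5) 1 'a'
  2: (5,11) 3 'acd'
  3: (11,0) 1 'a'
  4: (0,10) 0 ''
  5: (10,9) 1 'b'
  6: (9,8) 0 ''
  7: (8,6) 1 'c'
  8: (6,12) 2 'cd'
  9: (12,14) 0 ''
  10: (14,7) 1 'd'
  11: (7,13) 1 'd'
  12: (13,1) 2 'dd'
  13: (1,2) 1 'd'
  14: (2,3) 0 ''

n(n+1)/2 = 15·16/2 = 120
Σ LCP = 0 + 1 + 3 + 1 + 0 + 1 + 0 + 1 + 2 + 0 + 1 + 1 + 2 + 1 + 0 = 14
distinct = 120 − 14 = 106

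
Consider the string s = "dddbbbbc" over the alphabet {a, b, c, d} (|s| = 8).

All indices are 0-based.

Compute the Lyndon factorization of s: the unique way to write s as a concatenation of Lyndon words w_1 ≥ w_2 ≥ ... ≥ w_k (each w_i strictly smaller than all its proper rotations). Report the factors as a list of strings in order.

emit factor 1: 'd' (i=0, period=1)
emit factor 2: 'd' (i=1, period=1)
emit factor 3: 'd' (i=2, period=1)
emit factor 4: 'bbbbc' (i=3, period=5)

["d", "d", "d", "bbbbc"]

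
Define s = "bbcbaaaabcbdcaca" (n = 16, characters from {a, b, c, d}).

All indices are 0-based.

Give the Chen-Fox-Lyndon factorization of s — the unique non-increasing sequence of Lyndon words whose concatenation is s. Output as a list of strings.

["bbc", "b", "aaaabcbdcac", "a"]

emit factor 1: 'bbc' (i=0, period=3)
emit factor 2: 'b' (i=3, period=1)
emit factor 3: 'aaaabcbdcac' (i=4, period=11)
emit factor 4: 'a' (i=15, period=1)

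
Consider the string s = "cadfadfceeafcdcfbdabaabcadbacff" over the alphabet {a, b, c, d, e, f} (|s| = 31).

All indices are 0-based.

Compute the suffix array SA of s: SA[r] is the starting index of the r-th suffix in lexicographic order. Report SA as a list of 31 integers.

[20, 18, 21, 27, 24, 1, 4, 10, 19, 26, 22, 16, 23, 0, 12, 7, 14, 28, 17, 25, 13, 2, 5, 9, 8, 30, 3, 15, 11, 6, 29]

sorted suffixes:
  #0 SA[0]=20  'aabcadbacff'
  #1 SA[1]=18  'abaabcadbacff'
  #2 SA[2]=21  'abcadbacff'
  #3 SA[3]=27  'acff'
  #4 SA[4]=24  'adbacff'
  #5 SA[5]=1  'adfadfceeafcdcfbdabaabcadbacff'
  #6 SA[6]=4  'adfceeafcdcfbdabaabcadbacff'
  #7 SA[7]=10  'afcdcfbdabaabcadbacff'
  #8 SA[8]=19  'baabcadbacff'
  #9 SA[9]=26  'bacff'
  #10 SA[10]=22  'bcadbacff'
  #11 SA[11]=16  'bdabaabcadbacff'
  #12 SA[12]=23  'cadbacff'
  #13 SA[13]=0  'cadfadfceeafcdcfbdabaabcadbacff'
  #14 SA[14]=12  'cdcfbdabaabcadbacff'
  #15 SA[15]=7  'ceeafcdcfbdabaabcadbacff'
  #16 SA[16]=14  'cfbdabaabcadbacff'
  #17 SA[17]=28  'cff'
  #18 SA[18]=17  'dabaabcadbacff'
  #19 SA[19]=25  'dbacff'
  #20 SA[20]=13  'dcfbdabaabcadbacff'
  #21 SA[21]=2  'dfadfceeafcdcfbdabaabcadbacff'
  #22 SA[22]=5  'dfceeafcdcfbdabaabcadbacff'
  #23 SA[23]=9  'eafcdcfbdabaabcadbacff'
  #24 SA[24]=8  'eeafcdcfbdabaabcadbacff'
  #25 SA[25]=30  'f'
  #26 SA[26]=3  'fadfceeafcdcfbdabaabcadbacff'
  #27 SA[27]=15  'fbdabaabcadbacff'
  #28 SA[28]=11  'fcdcfbdabaabcadbacff'
  #29 SA[29]=6  'fceeafcdcfbdabaabcadbacff'
  #30 SA[30]=29  'ff'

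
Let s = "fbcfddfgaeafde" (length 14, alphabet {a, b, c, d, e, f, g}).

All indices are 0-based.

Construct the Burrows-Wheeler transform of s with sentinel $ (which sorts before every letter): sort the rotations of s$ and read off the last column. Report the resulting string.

egefbffdda$cadf

rank  rotation         last
    0  $fbcfddfgaeafde  e
    1  aeafde$fbcfddfg  g
    2  afde$fbcfddfgae  e
    3  bcfddfgaeafde$f  f
    4  cfddfgaeafde$fb  b
    5  ddfgaeafde$fbcf  f
    6  de$fbcfddfgaeaf  f
    7  dfgaeafde$fbcfd  d
    8  e$fbcfddfgaeafd  d
    9  eafde$fbcfddfga  a
   10  fbcfddfgaeafde$  $
   11  fddfgaeafde$fbc  c
   12  fde$fbcfddfgaea  a
   13  fgaeafde$fbcfdd  d
   14  gaeafde$fbcfddf  f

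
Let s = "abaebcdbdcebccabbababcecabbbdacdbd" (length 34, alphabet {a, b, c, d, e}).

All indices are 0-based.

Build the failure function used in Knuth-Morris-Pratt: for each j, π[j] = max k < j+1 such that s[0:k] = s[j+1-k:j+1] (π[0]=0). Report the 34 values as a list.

π[0] = 0
j=1 s[j]='b': π[1]=0 (border '')
j=2 s[j]='a': π[2]=1 (border 'a')
j=3 s[j]='e': k: 1→0; π[3]=0 (border '')
j=4 s[j]='b': π[4]=0 (border '')
j=5 s[j]='c': π[5]=0 (border '')
j=6 s[j]='d': π[6]=0 (border '')
j=7 s[j]='b': π[7]=0 (border '')
j=8 s[j]='d': π[8]=0 (border '')
j=9 s[j]='c': π[9]=0 (border '')
j=10 s[j]='e': π[10]=0 (border '')
j=11 s[j]='b': π[11]=0 (border '')
j=12 s[j]='c': π[12]=0 (border '')
j=13 s[j]='c': π[13]=0 (border '')
j=14 s[j]='a': π[14]=1 (border 'a')
j=15 s[j]='b': π[15]=2 (border 'ab')
j=16 s[j]='b': k: 2→0; π[16]=0 (border '')
j=17 s[j]='a': π[17]=1 (border 'a')
j=18 s[j]='b': π[18]=2 (border 'ab')
j=19 s[j]='a': π[19]=3 (border 'aba')
j=20 s[j]='b': k: 3→1; π[20]=2 (border 'ab')
j=21 s[j]='c': k: 2→0; π[21]=0 (border '')
j=22 s[j]='e': π[22]=0 (border '')
j=23 s[j]='c': π[23]=0 (border '')
j=24 s[j]='a': π[24]=1 (border 'a')
j=25 s[j]='b': π[25]=2 (border 'ab')
j=26 s[j]='b': k: 2→0; π[26]=0 (border '')
j=27 s[j]='b': π[27]=0 (border '')
j=28 s[j]='d': π[28]=0 (border '')
j=29 s[j]='a': π[29]=1 (border 'a')
j=30 s[j]='c': k: 1→0; π[30]=0 (border '')
j=31 s[j]='d': π[31]=0 (border '')
j=32 s[j]='b': π[32]=0 (border '')
j=33 s[j]='d': π[33]=0 (border '')

[0, 0, 1, 0, 0, 0, 0, 0, 0, 0, 0, 0, 0, 0, 1, 2, 0, 1, 2, 3, 2, 0, 0, 0, 1, 2, 0, 0, 0, 1, 0, 0, 0, 0]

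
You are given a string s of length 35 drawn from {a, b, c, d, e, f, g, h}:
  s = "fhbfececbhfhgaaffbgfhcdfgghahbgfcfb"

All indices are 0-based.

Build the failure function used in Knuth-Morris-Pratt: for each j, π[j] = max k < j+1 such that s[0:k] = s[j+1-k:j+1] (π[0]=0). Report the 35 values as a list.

π[0] = 0
j=1 s[j]='h': π[1]=0 (border '')
j=2 s[j]='b': π[2]=0 (border '')
j=3 s[j]='f': π[3]=1 (border 'f')
j=4 s[j]='e': k: 1→0; π[4]=0 (border '')
j=5 s[j]='c': π[5]=0 (border '')
j=6 s[j]='e': π[6]=0 (border '')
j=7 s[j]='c': π[7]=0 (border '')
j=8 s[j]='b': π[8]=0 (border '')
j=9 s[j]='h': π[9]=0 (border '')
j=10 s[j]='f': π[10]=1 (border 'f')
j=11 s[j]='h': π[11]=2 (border 'fh')
j=12 s[j]='g': k: 2→0; π[12]=0 (border '')
j=13 s[j]='a': π[13]=0 (border '')
j=14 s[j]='a': π[14]=0 (border '')
j=15 s[j]='f': π[15]=1 (border 'f')
j=16 s[j]='f': k: 1→0; π[16]=1 (border 'f')
j=17 s[j]='b': k: 1→0; π[17]=0 (border '')
j=18 s[j]='g': π[18]=0 (border '')
j=19 s[j]='f': π[19]=1 (border 'f')
j=20 s[j]='h': π[20]=2 (border 'fh')
j=21 s[j]='c': k: 2→0; π[21]=0 (border '')
j=22 s[j]='d': π[22]=0 (border '')
j=23 s[j]='f': π[23]=1 (border 'f')
j=24 s[j]='g': k: 1→0; π[24]=0 (border '')
j=25 s[j]='g': π[25]=0 (border '')
j=26 s[j]='h': π[26]=0 (border '')
j=27 s[j]='a': π[27]=0 (border '')
j=28 s[j]='h': π[28]=0 (border '')
j=29 s[j]='b': π[29]=0 (border '')
j=30 s[j]='g': π[30]=0 (border '')
j=31 s[j]='f': π[31]=1 (border 'f')
j=32 s[j]='c': k: 1→0; π[32]=0 (border '')
j=33 s[j]='f': π[33]=1 (border 'f')
j=34 s[j]='b': k: 1→0; π[34]=0 (border '')

[0, 0, 0, 1, 0, 0, 0, 0, 0, 0, 1, 2, 0, 0, 0, 1, 1, 0, 0, 1, 2, 0, 0, 1, 0, 0, 0, 0, 0, 0, 0, 1, 0, 1, 0]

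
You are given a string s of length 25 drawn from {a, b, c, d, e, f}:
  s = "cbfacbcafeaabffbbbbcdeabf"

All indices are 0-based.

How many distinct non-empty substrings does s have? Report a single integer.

296

rank | idx | suffix
   0 |  10 | aabffbbbbcdeabf
   1 |  22 | abf
   2 |  11 | abffbbbbcdeabf
   3 |   3 | acbcafeaabffbbbbcdeabf
   4 |   7 | afeaabffbbbbcdeabf
   5 |  15 | bbbbcdeabf
   6 |  16 | bbbcdeabf
   7 |  17 | bbcdeabf
   8 |   5 | bcafeaabffbbbbcdeabf
   9 |  18 | bcdeabf
  10 |  23 | bf
  11 |   1 | bfacbcafeaabffbbbbcdeabf
  12 |  12 | bffbbbbcdeabf
  13 |   6 | cafeaabffbbbbcdeabf
  14 |   4 | cbcafeaabffbbbbcdeabf
  15 |   0 | cbfacbcafeaabffbbbbcdeabf
  16 |  19 | cdeabf
  17 |  20 | deabf
  18 |   9 | eaabffbbbbcdeabf
  19 |  21 | eabf
  20 |  24 | f
  21 |   2 | facbcafeaabffbbbbcdeabf
  22 |  14 | fbbbbcdeabf
  23 |   8 | feaabffbbbbcdeabf
  24 |  13 | ffbbbbcdeabf

SA = [10, 22, 11, 3, 7, 15, 16, 17, 5, 18, 23, 1, 12, 6, 4, 0, 19, 20, 9, 21, 24, 2, 14, 8, 13]
i: (SA[i-1],SA[i]) lcp shared
  1: (10,22) 1 'a'
  2: (22,11) 3 'abf'
  3: (11,3) 1 'a'
  4: (3,7) 1 'a'
  5: (7,15) 0 ''
  6: (15,16) 3 'bbb'
  7: (16,17) 2 'bb'
  8: (17,5) 1 'b'
  9: (5,18) 2 'bc'
  10: (18,23) 1 'b'
  11: (23,1) 2 'bf'
  12: (1,12) 2 'bf'
  13: (12,6) 0 ''
  14: (6,4) 1 'c'
  15: (4,0) 2 'cb'
  16: (0,19) 1 'c'
  17: (19,20) 0 ''
  18: (20,9) 0 ''
  19: (9,21) 2 'ea'
  20: (21,24) 0 ''
  21: (24,2) 1 'f'
  22: (2,14) 1 'f'
  23: (14,8) 1 'f'
  24: (8,13) 1 'f'

n(n+1)/2 = 25·26/2 = 325
Σ LCP = 0 + 1 + 3 + 1 + 1 + 0 + 3 + 2 + 1 + 2 + 1 + 2 + 2 + 0 + 1 + 2 + 1 + 0 + 0 + 2 + 0 + 1 + 1 + 1 + 1 = 29
distinct = 325 − 29 = 296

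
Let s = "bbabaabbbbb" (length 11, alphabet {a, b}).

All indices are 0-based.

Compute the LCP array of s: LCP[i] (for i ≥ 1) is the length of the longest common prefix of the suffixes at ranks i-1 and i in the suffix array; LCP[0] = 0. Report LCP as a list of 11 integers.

rank | idx | suffix
   0 |   4 | aabbbbb
   1 |   2 | abaabbbbb
   2 |   5 | abbbbb
   3 |  10 | b
   4 |   3 | baabbbbb
   5 |   1 | babaabbbbb
   6 |   9 | bb
   7 |   0 | bbabaabbbbb
   8 |   8 | bbb
   9 |   7 | bbbb
  10 |   6 | bbbbb

SA = [4, 2, 5, 10, 3, 1, 9, 0, 8, 7, 6]
[i] adj suffixes → lcp
  [1] 4/2 → 1 ('a')
  [2] 2/5 → 2 ('ab')
  [3] 5/10 → 0 ('')
  [4] 10/3 → 1 ('b')
  [5] 3/1 → 2 ('ba')
  [6] 1/9 → 1 ('b')
  [7] 9/0 → 2 ('bb')
  [8] 0/8 → 2 ('bb')
  [9] 8/7 → 3 ('bbb')
  [10] 7/6 → 4 ('bbbb')

[0, 1, 2, 0, 1, 2, 1, 2, 2, 3, 4]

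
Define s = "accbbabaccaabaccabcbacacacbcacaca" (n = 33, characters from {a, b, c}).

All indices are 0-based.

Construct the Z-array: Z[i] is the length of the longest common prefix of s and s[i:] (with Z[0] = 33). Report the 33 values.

[33, 0, 0, 0, 0, 1, 0, 3, 0, 0, 1, 1, 0, 3, 0, 0, 1, 0, 0, 0, 2, 0, 2, 0, 2, 0, 0, 0, 2, 0, 2, 0, 1]

Z[0]=33
i=1: fresh scan; Z[1]=0
i=2: fresh scan; Z[2]=0
i=3: fresh scan; Z[3]=0
i=4: fresh scan; Z[4]=0
i=5: fresh scan; Z[5]=1 grow→box=[5,6)
i=6: fresh scan; Z[6]=0
i=7: fresh scan; Z[7]=3 grow→box=[7,10)
i=8: min(r-i=2, Z[1]=0)=0; Z[8]=0
i=9: min(r-i=1, Z[2]=0)=0; Z[9]=0
i=10: fresh scan; Z[10]=1 grow→box=[10,11)
i=11: fresh scan; Z[11]=1 grow→box=[11,12)
i=12: fresh scan; Z[12]=0
i=13: fresh scan; Z[13]=3 grow→box=[13,16)
i=14: min(r-i=2, Z[1]=0)=0; Z[14]=0
i=15: min(r-i=1, Z[2]=0)=0; Z[15]=0
i=16: fresh scan; Z[16]=1 grow→box=[16,17)
i=17: fresh scan; Z[17]=0
i=18: fresh scan; Z[18]=0
i=19: fresh scan; Z[19]=0
i=20: fresh scan; Z[20]=2 grow→box=[20,22)
i=21: min(r-i=1, Z[1]=0)=0; Z[21]=0
i=22: fresh scan; Z[22]=2 grow→box=[22,24)
i=23: min(r-i=1, Z[1]=0)=0; Z[23]=0
i=24: fresh scan; Z[24]=2 grow→box=[24,26)
i=25: min(r-i=1, Z[1]=0)=0; Z[25]=0
i=26: fresh scan; Z[26]=0
i=27: fresh scan; Z[27]=0
i=28: fresh scan; Z[28]=2 grow→box=[28,30)
i=29: min(r-i=1, Z[1]=0)=0; Z[29]=0
i=30: fresh scan; Z[30]=2 grow→box=[30,32)
i=31: min(r-i=1, Z[1]=0)=0; Z[31]=0
i=32: fresh scan; Z[32]=1 grow→box=[32,33)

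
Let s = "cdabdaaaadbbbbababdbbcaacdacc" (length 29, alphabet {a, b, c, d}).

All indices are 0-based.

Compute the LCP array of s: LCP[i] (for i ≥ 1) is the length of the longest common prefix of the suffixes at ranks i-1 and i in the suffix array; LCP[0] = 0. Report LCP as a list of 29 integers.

[0, 3, 2, 2, 1, 2, 3, 1, 2, 1, 0, 3, 1, 2, 3, 2, 1, 1, 2, 0, 1, 1, 1, 3, 0, 2, 2, 1, 3]

rank→(start, suffix):
  0 → (5, 'aaaadbbbbababdbbcaacdacc')
  1 → (6, 'aaadbbbbababdbbcaacdacc')
  2 → (22, 'aacdacc')
  3 → (7, 'aadbbbbababdbbcaacdacc')
  4 → (14, 'ababdbbcaacdacc')
  5 → (2, 'abdaaaadbbbbababdbbcaacdacc')
  6 → (16, 'abdbbcaacdacc')
  7 → (26, 'acc')
  8 → (23, 'acdacc')
  9 → (8, 'adbbbbababdbbcaacdacc')
  10 → (13, 'bababdbbcaacdacc')
  11 → (15, 'babdbbcaacdacc')
  12 → (12, 'bbababdbbcaacdacc')
  13 → (11, 'bbbababdbbcaacdacc')
  14 → (10, 'bbbbababdbbcaacdacc')
  15 → (19, 'bbcaacdacc')
  16 → (20, 'bcaacdacc')
  17 → (3, 'bdaaaadbbbbababdbbcaacdacc')
  18 → (17, 'bdbbcaacdacc')
  19 → (28, 'c')
  20 → (21, 'caacdacc')
  21 → (27, 'cc')
  22 → (0, 'cdabdaaaadbbbbababdbbcaacdacc')
  23 → (24, 'cdacc')
  24 → (4, 'daaaadbbbbababdbbcaacdacc')
  25 → (1, 'dabdaaaadbbbbababdbbcaacdacc')
  26 → (25, 'dacc')
  27 → (9, 'dbbbbababdbbcaacdacc')
  28 → (18, 'dbbcaacdacc')

SA = [5, 6, 22, 7, 14, 2, 16, 26, 23, 8, 13, 15, 12, 11, 10, 19, 20, 3, 17, 28, 21, 27, 0, 24, 4, 1, 25, 9, 18]
[i] adj suffixes → lcp
  [1] 5/6 → 3 ('aaa')
  [2] 6/22 → 2 ('aa')
  [3] 22/7 → 2 ('aa')
  [4] 7/14 → 1 ('a')
  [5] 14/2 → 2 ('ab')
  [6] 2/16 → 3 ('abd')
  [7] 16/26 → 1 ('a')
  [8] 26/23 → 2 ('ac')
  [9] 23/8 → 1 ('a')
  [10] 8/13 → 0 ('')
  [11] 13/15 → 3 ('bab')
  [12] 15/12 → 1 ('b')
  [13] 12/11 → 2 ('bb')
  [14] 11/10 → 3 ('bbb')
  [15] 10/19 → 2 ('bb')
  [16] 19/20 → 1 ('b')
  [17] 20/3 → 1 ('b')
  [18] 3/17 → 2 ('bd')
  [19] 17/28 → 0 ('')
  [20] 28/21 → 1 ('c')
  [21] 21/27 → 1 ('c')
  [22] 27/0 → 1 ('c')
  [23] 0/24 → 3 ('cda')
  [24] 24/4 → 0 ('')
  [25] 4/1 → 2 ('da')
  [26] 1/25 → 2 ('da')
  [27] 25/9 → 1 ('d')
  [28] 9/18 → 3 ('dbb')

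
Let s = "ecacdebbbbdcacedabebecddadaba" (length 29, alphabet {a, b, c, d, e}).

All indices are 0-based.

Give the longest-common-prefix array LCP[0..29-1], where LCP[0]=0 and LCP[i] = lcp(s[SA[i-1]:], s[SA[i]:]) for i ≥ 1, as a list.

rank | idx | suffix
   0 |  28 | a
   1 |  26 | aba
   2 |  16 | abebecddadaba
   3 |   2 | acdebbbbdcacedabebecddadaba
   4 |  12 | acedabebecddadaba
   5 |  24 | adaba
   6 |  27 | ba
   7 |   6 | bbbbdcacedabebecddadaba
   8 |   7 | bbbdcacedabebecddadaba
   9 |   8 | bbdcacedabebecddadaba
  10 |   9 | bdcacedabebecddadaba
  11 |  17 | bebecddadaba
  12 |  19 | becddadaba
  13 |   1 | cacdebbbbdcacedabebecddadaba
  14 |  11 | cacedabebecddadaba
  15 |  21 | cddadaba
  16 |   3 | cdebbbbdcacedabebecddadaba
  17 |  13 | cedabebecddadaba
  18 |  25 | daba
  19 |  15 | dabebecddadaba
  20 |  23 | dadaba
  21 |  10 | dcacedabebecddadaba
  22 |  22 | ddadaba
  23 |   4 | debbbbdcacedabebecddadaba
  24 |   5 | ebbbbdcacedabebecddadaba
  25 |  18 | ebecddadaba
  26 |   0 | ecacdebbbbdcacedabebecddadaba
  27 |  20 | ecddadaba
  28 |  14 | edabebecddadaba

SA = [28, 26, 16, 2, 12, 24, 27, 6, 7, 8, 9, 17, 19, 1, 11, 21, 3, 13, 25, 15, 23, 10, 22, 4, 5, 18, 0, 20, 14]
i: (SA[i-1],SA[i]) lcp shared
  1: (28,26) 1 'a'
  2: (26,16) 2 'ab'
  3: (16,2) 1 'a'
  4: (2,12) 2 'ac'
  5: (12,24) 1 'a'
  6: (24,27) 0 ''
  7: (27,6) 1 'b'
  8: (6,7) 3 'bbb'
  9: (7,8) 2 'bb'
  10: (8,9) 1 'b'
  11: (9,17) 1 'b'
  12: (17,19) 2 'be'
  13: (19,1) 0 ''
  14: (1,11) 3 'cac'
  15: (11,21) 1 'c'
  16: (21,3) 2 'cd'
  17: (3,13) 1 'c'
  18: (13,25) 0 ''
  19: (25,15) 3 'dab'
  20: (15,23) 2 'da'
  21: (23,10) 1 'd'
  22: (10,22) 1 'd'
  23: (22,4) 1 'd'
  24: (4,5) 0 ''
  25: (5,18) 2 'eb'
  26: (18,0) 1 'e'
  27: (0,20) 2 'ec'
  28: (20,14) 1 'e'

[0, 1, 2, 1, 2, 1, 0, 1, 3, 2, 1, 1, 2, 0, 3, 1, 2, 1, 0, 3, 2, 1, 1, 1, 0, 2, 1, 2, 1]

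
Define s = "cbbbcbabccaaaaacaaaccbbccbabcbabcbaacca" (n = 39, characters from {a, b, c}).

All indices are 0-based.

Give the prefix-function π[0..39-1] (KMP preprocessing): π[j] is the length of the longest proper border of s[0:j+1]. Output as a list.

π[0] = 0
j=1 s[j]='b': π[1]=0 (border '')
j=2 s[j]='b': π[2]=0 (border '')
j=3 s[j]='b': π[3]=0 (border '')
j=4 s[j]='c': π[4]=1 (border 'c')
j=5 s[j]='b': π[5]=2 (border 'cb')
j=6 s[j]='a': k: 2→0; π[6]=0 (border '')
j=7 s[j]='b': π[7]=0 (border '')
j=8 s[j]='c': π[8]=1 (border 'c')
j=9 s[j]='c': k: 1→0; π[9]=1 (border 'c')
j=10 s[j]='a': k: 1→0; π[10]=0 (border '')
j=11 s[j]='a': π[11]=0 (border '')
j=12 s[j]='a': π[12]=0 (border '')
j=13 s[j]='a': π[13]=0 (border '')
j=14 s[j]='a': π[14]=0 (border '')
j=15 s[j]='c': π[15]=1 (border 'c')
j=16 s[j]='a': k: 1→0; π[16]=0 (border '')
j=17 s[j]='a': π[17]=0 (border '')
j=18 s[j]='a': π[18]=0 (border '')
j=19 s[j]='c': π[19]=1 (border 'c')
j=20 s[j]='c': k: 1→0; π[20]=1 (border 'c')
j=21 s[j]='b': π[21]=2 (border 'cb')
j=22 s[j]='b': π[22]=3 (border 'cbb')
j=23 s[j]='c': k: 3→0; π[23]=1 (border 'c')
j=24 s[j]='c': k: 1→0; π[24]=1 (border 'c')
j=25 s[j]='b': π[25]=2 (border 'cb')
j=26 s[j]='a': k: 2→0; π[26]=0 (border '')
j=27 s[j]='b': π[27]=0 (border '')
j=28 s[j]='c': π[28]=1 (border 'c')
j=29 s[j]='b': π[29]=2 (border 'cb')
j=30 s[j]='a': k: 2→0; π[30]=0 (border '')
j=31 s[j]='b': π[31]=0 (border '')
j=32 s[j]='c': π[32]=1 (border 'c')
j=33 s[j]='b': π[33]=2 (border 'cb')
j=34 s[j]='a': k: 2→0; π[34]=0 (border '')
j=35 s[j]='a': π[35]=0 (border '')
j=36 s[j]='c': π[36]=1 (border 'c')
j=37 s[j]='c': k: 1→0; π[37]=1 (border 'c')
j=38 s[j]='a': k: 1→0; π[38]=0 (border '')

[0, 0, 0, 0, 1, 2, 0, 0, 1, 1, 0, 0, 0, 0, 0, 1, 0, 0, 0, 1, 1, 2, 3, 1, 1, 2, 0, 0, 1, 2, 0, 0, 1, 2, 0, 0, 1, 1, 0]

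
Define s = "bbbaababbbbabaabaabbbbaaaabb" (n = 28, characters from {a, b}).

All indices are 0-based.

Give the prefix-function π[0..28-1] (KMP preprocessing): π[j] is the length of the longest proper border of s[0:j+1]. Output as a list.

π[0] = 0
j=1 s[j]='b': π[1]=1 (border 'b')
j=2 s[j]='b': π[2]=2 (border 'bb')
j=3 s[j]='a': k: 2→1→0; π[3]=0 (border '')
j=4 s[j]='a': π[4]=0 (border '')
j=5 s[j]='b': π[5]=1 (border 'b')
j=6 s[j]='a': k: 1→0; π[6]=0 (border '')
j=7 s[j]='b': π[7]=1 (border 'b')
j=8 s[j]='b': π[8]=2 (border 'bb')
j=9 s[j]='b': π[9]=3 (border 'bbb')
j=10 s[j]='b': k: 3→2; π[10]=3 (border 'bbb')
j=11 s[j]='a': π[11]=4 (border 'bbba')
j=12 s[j]='b': k: 4→0; π[12]=1 (border 'b')
j=13 s[j]='a': k: 1→0; π[13]=0 (border '')
j=14 s[j]='a': π[14]=0 (border '')
j=15 s[j]='b': π[15]=1 (border 'b')
j=16 s[j]='a': k: 1→0; π[16]=0 (border '')
j=17 s[j]='a': π[17]=0 (border '')
j=18 s[j]='b': π[18]=1 (border 'b')
j=19 s[j]='b': π[19]=2 (border 'bb')
j=20 s[j]='b': π[20]=3 (border 'bbb')
j=21 s[j]='b': k: 3→2; π[21]=3 (border 'bbb')
j=22 s[j]='a': π[22]=4 (border 'bbba')
j=23 s[j]='a': π[23]=5 (border 'bbbaa')
j=24 s[j]='a': k: 5→0; π[24]=0 (border '')
j=25 s[j]='a': π[25]=0 (border '')
j=26 s[j]='b': π[26]=1 (border 'b')
j=27 s[j]='b': π[27]=2 (border 'bb')

[0, 1, 2, 0, 0, 1, 0, 1, 2, 3, 3, 4, 1, 0, 0, 1, 0, 0, 1, 2, 3, 3, 4, 5, 0, 0, 1, 2]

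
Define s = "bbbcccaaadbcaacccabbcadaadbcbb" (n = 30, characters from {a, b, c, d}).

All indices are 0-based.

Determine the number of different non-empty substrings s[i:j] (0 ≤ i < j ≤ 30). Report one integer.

rank | idx | suffix
   0 |   6 | aaadbcaacccabbcadaadbcbb
   1 |  12 | aacccabbcadaadbcbb
   2 |   7 | aadbcaacccabbcadaadbcbb
   3 |  23 | aadbcbb
   4 |  17 | abbcadaadbcbb
   5 |  13 | acccabbcadaadbcbb
   6 |  21 | adaadbcbb
   7 |   8 | adbcaacccabbcadaadbcbb
   8 |  24 | adbcbb
   9 |  29 | b
  10 |  28 | bb
  11 |   0 | bbbcccaaadbcaacccabbcadaadbcbb
  12 |  18 | bbcadaadbcbb
  13 |   1 | bbcccaaadbcaacccabbcadaadbcbb
  14 |  10 | bcaacccabbcadaadbcbb
  15 |  19 | bcadaadbcbb
  16 |  26 | bcbb
  17 |   2 | bcccaaadbcaacccabbcadaadbcbb
  18 |   5 | caaadbcaacccabbcadaadbcbb
  19 |  11 | caacccabbcadaadbcbb
  20 |  16 | cabbcadaadbcbb
  21 |  20 | cadaadbcbb
  22 |  27 | cbb
  23 |   4 | ccaaadbcaacccabbcadaadbcbb
  24 |  15 | ccabbcadaadbcbb
  25 |   3 | cccaaadbcaacccabbcadaadbcbb
  26 |  14 | cccabbcadaadbcbb
  27 |  22 | daadbcbb
  28 |   9 | dbcaacccabbcadaadbcbb
  29 |  25 | dbcbb

SA = [6, 12, 7, 23, 17, 13, 21, 8, 24, 29, 28, 0, 18, 1, 10, 19, 26, 2, 5, 11, 16, 20, 27, 4, 15, 3, 14, 22, 9, 25]
rank  pair      lcp
   1  s[6:],s[12:]  2  'aa'
   2  s[12:],s[7:]  2  'aa'
   3  s[7:],s[23:]  5  'aadbc'
   4  s[23:],s[17:]  1  'a'
   5  s[17:],s[13:]  1  'a'
   6  s[13:],s[21:]  1  'a'
   7  s[21:],s[8:]  2  'ad'
   8  s[8:],s[24:]  4  'adbc'
   9  s[24:],s[29:]  0  ''
  10  s[29:],s[28:]  1  'b'
  11  s[28:],s[0:]  2  'bb'
  12  s[0:],s[18:]  2  'bb'
  13  s[18:],s[1:]  3  'bbc'
  14  s[1:],s[10:]  1  'b'
  15  s[10:],s[19:]  3  'bca'
  16  s[19:],s[26:]  2  'bc'
  17  s[26:],s[2:]  2  'bc'
  18  s[2:],s[5:]  0  ''
  19  s[5:],s[11:]  3  'caa'
  20  s[11:],s[16:]  2  'ca'
  21  s[16:],s[20:]  2  'ca'
  22  s[20:],s[27:]  1  'c'
  23  s[27:],s[4:]  1  'c'
  24  s[4:],s[15:]  3  'cca'
  25  s[15:],s[3:]  2  'cc'
  26  s[3:],s[14:]  4  'ccca'
  27  s[14:],s[22:]  0  ''
  28  s[22:],s[9:]  1  'd'
  29  s[9:],s[25:]  3  'dbc'

n(n+1)/2 = 30·31/2 = 465
Σ LCP = 0 + 2 + 2 + 5 + 1 + 1 + 1 + 2 + 4 + 0 + 1 + 2 + 2 + 3 + 1 + 3 + 2 + 2 + 0 + 3 + 2 + 2 + 1 + 1 + 3 + 2 + 4 + 0 + 1 + 3 = 56
distinct = 465 − 56 = 409

409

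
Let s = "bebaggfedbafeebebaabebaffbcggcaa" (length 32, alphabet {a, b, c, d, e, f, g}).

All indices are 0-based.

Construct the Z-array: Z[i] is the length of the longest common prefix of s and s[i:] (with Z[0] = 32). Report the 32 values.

[32, 0, 1, 0, 0, 0, 0, 0, 0, 1, 0, 0, 0, 0, 4, 0, 1, 0, 0, 4, 0, 1, 0, 0, 0, 1, 0, 0, 0, 0, 0, 0]

Z[0]=32
i=1: outside box; Z[1]=0
i=2: outside box; Z[2]=1 scan→box=[2,3)
i=3: outside box; Z[3]=0
i=4: outside box; Z[4]=0
i=5: outside box; Z[5]=0
i=6: outside box; Z[6]=0
i=7: outside box; Z[7]=0
i=8: outside box; Z[8]=0
i=9: outside box; Z[9]=1 scan→box=[9,10)
i=10: outside box; Z[10]=0
i=11: outside box; Z[11]=0
i=12: outside box; Z[12]=0
i=13: outside box; Z[13]=0
i=14: outside box; Z[14]=4 scan→box=[14,18)
i=15: min(r-i=3, Z[1]=0)=0; Z[15]=0
i=16: min(r-i=2, Z[2]=1)=1; Z[16]=1
i=17: min(r-i=1, Z[3]=0)=0; Z[17]=0
i=18: outside box; Z[18]=0
i=19: outside box; Z[19]=4 scan→box=[19,23)
i=20: min(r-i=3, Z[1]=0)=0; Z[20]=0
i=21: min(r-i=2, Z[2]=1)=1; Z[21]=1
i=22: min(r-i=1, Z[3]=0)=0; Z[22]=0
i=23: outside box; Z[23]=0
i=24: outside box; Z[24]=0
i=25: outside box; Z[25]=1 scan→box=[25,26)
i=26: outside box; Z[26]=0
i=27: outside box; Z[27]=0
i=28: outside box; Z[28]=0
i=29: outside box; Z[29]=0
i=30: outside box; Z[30]=0
i=31: outside box; Z[31]=0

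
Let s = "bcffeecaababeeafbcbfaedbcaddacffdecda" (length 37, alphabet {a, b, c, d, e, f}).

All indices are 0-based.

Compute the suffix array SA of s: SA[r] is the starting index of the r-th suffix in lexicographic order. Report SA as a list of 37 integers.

[36, 7, 8, 10, 28, 25, 20, 14, 9, 23, 16, 0, 11, 18, 6, 24, 17, 34, 29, 1, 35, 27, 22, 26, 32, 13, 5, 33, 21, 12, 4, 19, 15, 31, 3, 30, 2]

sorted suffixes:
  #0 SA[0]=36  'a'
  #1 SA[1]=7  'aababeeafbcbfaedbcaddacffdecda'
  #2 SA[2]=8  'ababeeafbcbfaedbcaddacffdecda'
  #3 SA[3]=10  'abeeafbcbfaedbcaddacffdecda'
  #4 SA[4]=28  'acffdecda'
  #5 SA[5]=25  'addacffdecda'
  #6 SA[6]=20  'aedbcaddacffdecda'
  #7 SA[7]=14  'afbcbfaedbcaddacffdecda'
  #8 SA[8]=9  'babeeafbcbfaedbcaddacffdecda'
  #9 SA[9]=23  'bcaddacffdecda'
  #10 SA[10]=16  'bcbfaedbcaddacffdecda'
  #11 SA[11]=0  'bcffeecaababeeafbcbfaedbcaddacffdecda'
  #12 SA[12]=11  'beeafbcbfaedbcaddacffdecda'
  #13 SA[13]=18  'bfaedbcaddacffdecda'
  #14 SA[14]=6  'caababeeafbcbfaedbcaddacffdecda'
  #15 SA[15]=24  'caddacffdecda'
  #16 SA[16]=17  'cbfaedbcaddacffdecda'
  #17 SA[17]=34  'cda'
  #18 SA[18]=29  'cffdecda'
  #19 SA[19]=1  'cffeecaababeeafbcbfaedbcaddacffdecda'
  #20 SA[20]=35  'da'
  #21 SA[21]=27  'dacffdecda'
  #22 SA[22]=22  'dbcaddacffdecda'
  #23 SA[23]=26  'ddacffdecda'
  #24 SA[24]=32  'decda'
  #25 SA[25]=13  'eafbcbfaedbcaddacffdecda'
  #26 SA[26]=5  'ecaababeeafbcbfaedbcaddacffdecda'
  #27 SA[27]=33  'ecda'
  #28 SA[28]=21  'edbcaddacffdecda'
  #29 SA[29]=12  'eeafbcbfaedbcaddacffdecda'
  #30 SA[30]=4  'eecaababeeafbcbfaedbcaddacffdecda'
  #31 SA[31]=19  'faedbcaddacffdecda'
  #32 SA[32]=15  'fbcbfaedbcaddacffdecda'
  #33 SA[33]=31  'fdecda'
  #34 SA[34]=3  'feecaababeeafbcbfaedbcaddacffdecda'
  #35 SA[35]=30  'ffdecda'
  #36 SA[36]=2  'ffeecaababeeafbcbfaedbcaddacffdecda'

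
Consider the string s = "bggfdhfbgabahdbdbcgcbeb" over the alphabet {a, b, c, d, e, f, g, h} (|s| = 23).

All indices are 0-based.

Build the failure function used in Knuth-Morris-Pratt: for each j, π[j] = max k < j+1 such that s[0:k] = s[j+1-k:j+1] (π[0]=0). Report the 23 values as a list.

π[0] = 0
j=1 s[j]='g': π[1]=0 (border '')
j=2 s[j]='g': π[2]=0 (border '')
j=3 s[j]='f': π[3]=0 (border '')
j=4 s[j]='d': π[4]=0 (border '')
j=5 s[j]='h': π[5]=0 (border '')
j=6 s[j]='f': π[6]=0 (border '')
j=7 s[j]='b': π[7]=1 (border 'b')
j=8 s[j]='g': π[8]=2 (border 'bg')
j=9 s[j]='a': k: 2→0; π[9]=0 (border '')
j=10 s[j]='b': π[10]=1 (border 'b')
j=11 s[j]='a': k: 1→0; π[11]=0 (border '')
j=12 s[j]='h': π[12]=0 (border '')
j=13 s[j]='d': π[13]=0 (border '')
j=14 s[j]='b': π[14]=1 (border 'b')
j=15 s[j]='d': k: 1→0; π[15]=0 (border '')
j=16 s[j]='b': π[16]=1 (border 'b')
j=17 s[j]='c': k: 1→0; π[17]=0 (border '')
j=18 s[j]='g': π[18]=0 (border '')
j=19 s[j]='c': π[19]=0 (border '')
j=20 s[j]='b': π[20]=1 (border 'b')
j=21 s[j]='e': k: 1→0; π[21]=0 (border '')
j=22 s[j]='b': π[22]=1 (border 'b')

[0, 0, 0, 0, 0, 0, 0, 1, 2, 0, 1, 0, 0, 0, 1, 0, 1, 0, 0, 0, 1, 0, 1]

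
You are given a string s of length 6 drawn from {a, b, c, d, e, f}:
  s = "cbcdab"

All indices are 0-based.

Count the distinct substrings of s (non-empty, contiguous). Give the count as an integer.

rank | idx | suffix
   0 |   4 | ab
   1 |   5 | b
   2 |   1 | bcdab
   3 |   0 | cbcdab
   4 |   2 | cdab
   5 |   3 | dab

SA = [4, 5, 1, 0, 2, 3]
[i] adj suffixes → lcp
  [1] 4/5 → 0 ('')
  [2] 5/1 → 1 ('b')
  [3] 1/0 → 0 ('')
  [4] 0/2 → 1 ('c')
  [5] 2/3 → 0 ('')

n(n+1)/2 = 6·7/2 = 21
Σ LCP = 0 + 0 + 1 + 0 + 1 + 0 = 2
distinct = 21 − 2 = 19

19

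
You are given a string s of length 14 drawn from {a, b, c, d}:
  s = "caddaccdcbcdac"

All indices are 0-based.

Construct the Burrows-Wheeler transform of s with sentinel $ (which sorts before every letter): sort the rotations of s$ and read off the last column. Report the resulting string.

rank  rotation         last
    0  $caddaccdcbcdac  c
    1  ac$caddaccdcbcd  d
    2  accdcbcdac$cadd  d
    3  addaccdcbcdac$c  c
    4  bcdac$caddaccdc  c
    5  c$caddaccdcbcda  a
    6  caddaccdcbcdac$  $
    7  cbcdac$caddaccd  d
    8  ccdcbcdac$cadda  a
    9  cdac$caddaccdcb  b
   10  cdcbcdac$caddac  c
   11  dac$caddaccdcbc  c
   12  daccdcbcdac$cad  d
   13  dcbcdac$caddacc  c
   14  ddaccdcbcdac$ca  a

cddcca$dabccdca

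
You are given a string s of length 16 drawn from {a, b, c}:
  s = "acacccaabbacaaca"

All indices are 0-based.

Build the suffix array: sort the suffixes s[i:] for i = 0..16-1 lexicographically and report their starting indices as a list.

sorted suffixes:
  #0 SA[0]=15  'a'
  #1 SA[1]=6  'aabbacaaca'
  #2 SA[2]=12  'aaca'
  #3 SA[3]=7  'abbacaaca'
  #4 SA[4]=13  'aca'
  #5 SA[5]=10  'acaaca'
  #6 SA[6]=0  'acacccaabbacaaca'
  #7 SA[7]=2  'acccaabbacaaca'
  #8 SA[8]=9  'bacaaca'
  #9 SA[9]=8  'bbacaaca'
  #10 SA[10]=14  'ca'
  #11 SA[11]=5  'caabbacaaca'
  #12 SA[12]=11  'caaca'
  #13 SA[13]=1  'cacccaabbacaaca'
  #14 SA[14]=4  'ccaabbacaaca'
  #15 SA[15]=3  'cccaabbacaaca'

[15, 6, 12, 7, 13, 10, 0, 2, 9, 8, 14, 5, 11, 1, 4, 3]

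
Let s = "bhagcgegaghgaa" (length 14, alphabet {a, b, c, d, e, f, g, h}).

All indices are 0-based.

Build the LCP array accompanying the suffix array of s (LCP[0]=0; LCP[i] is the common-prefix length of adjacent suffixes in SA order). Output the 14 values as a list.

rank→(start, suffix):
  0 → (13, 'a')
  1 → (12, 'aa')
  2 → (2, 'agcgegaghgaa')
  3 → (8, 'aghgaa')
  4 → (0, 'bhagcgegaghgaa')
  5 → (4, 'cgegaghgaa')
  6 → (6, 'egaghgaa')
  7 → (11, 'gaa')
  8 → (7, 'gaghgaa')
  9 → (3, 'gcgegaghgaa')
  10 → (5, 'gegaghgaa')
  11 → (9, 'ghgaa')
  12 → (1, 'hagcgegaghgaa')
  13 → (10, 'hgaa')

SA = [13, 12, 2, 8, 0, 4, 6, 11, 7, 3, 5, 9, 1, 10]
i: (SA[i-1],SA[i]) lcp shared
  1: (13,12) 1 'a'
  2: (12,2) 1 'a'
  3: (2,8) 2 'ag'
  4: (8,0) 0 ''
  5: (0,4) 0 ''
  6: (4,6) 0 ''
  7: (6,11) 0 ''
  8: (11,7) 2 'ga'
  9: (7,3) 1 'g'
  10: (3,5) 1 'g'
  11: (5,9) 1 'g'
  12: (9,1) 0 ''
  13: (1,10) 1 'h'

[0, 1, 1, 2, 0, 0, 0, 0, 2, 1, 1, 1, 0, 1]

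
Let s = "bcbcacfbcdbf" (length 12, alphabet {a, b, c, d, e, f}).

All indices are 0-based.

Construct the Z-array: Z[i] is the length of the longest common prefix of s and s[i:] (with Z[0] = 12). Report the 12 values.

Z[0]=12
i=1: fresh scan; Z[1]=0
i=2: fresh scan; Z[2]=2 extend→box=[2,4)
i=3: min(r-i=1, Z[1]=0)=0; Z[3]=0
i=4: fresh scan; Z[4]=0
i=5: fresh scan; Z[5]=0
i=6: fresh scan; Z[6]=0
i=7: fresh scan; Z[7]=2 extend→box=[7,9)
i=8: min(r-i=1, Z[1]=0)=0; Z[8]=0
i=9: fresh scan; Z[9]=0
i=10: fresh scan; Z[10]=1 extend→box=[10,11)
i=11: fresh scan; Z[11]=0

[12, 0, 2, 0, 0, 0, 0, 2, 0, 0, 1, 0]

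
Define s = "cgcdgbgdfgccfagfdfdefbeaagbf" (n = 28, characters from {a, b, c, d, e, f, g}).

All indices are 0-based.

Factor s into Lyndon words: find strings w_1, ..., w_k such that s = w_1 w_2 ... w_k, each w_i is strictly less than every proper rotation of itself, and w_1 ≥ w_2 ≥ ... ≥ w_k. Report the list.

emit factor 1: 'cg' (i=0, period=2)
emit factor 2: 'cdg' (i=2, period=3)
emit factor 3: 'bgdfgccf' (i=5, period=8)
emit factor 4: 'agfdfdefbe' (i=13, period=10)
emit factor 5: 'aagbf' (i=23, period=5)

["cg", "cdg", "bgdfgccf", "agfdfdefbe", "aagbf"]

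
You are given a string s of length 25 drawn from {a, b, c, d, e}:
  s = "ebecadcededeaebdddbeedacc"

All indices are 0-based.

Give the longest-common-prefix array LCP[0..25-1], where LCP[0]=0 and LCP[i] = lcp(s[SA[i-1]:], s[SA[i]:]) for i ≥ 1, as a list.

[0, 1, 1, 0, 1, 2, 0, 1, 1, 1, 0, 1, 1, 1, 2, 1, 2, 0, 1, 2, 1, 1, 2, 3, 1]

rank | idx | suffix
   0 |  22 | acc
   1 |   4 | adcededeaebdddbeedacc
   2 |  12 | aebdddbeedacc
   3 |  14 | bdddbeedacc
   4 |   1 | becadcededeaebdddbeedacc
   5 |  18 | beedacc
   6 |  24 | c
   7 |   3 | cadcededeaebdddbeedacc
   8 |  23 | cc
   9 |   6 | cededeaebdddbeedacc
  10 |  21 | dacc
  11 |  17 | dbeedacc
  12 |   5 | dcededeaebdddbeedacc
  13 |  16 | ddbeedacc
  14 |  15 | dddbeedacc
  15 |  10 | deaebdddbeedacc
  16 |   8 | dedeaebdddbeedacc
  17 |  11 | eaebdddbeedacc
  18 |  13 | ebdddbeedacc
  19 |   0 | ebecadcededeaebdddbeedacc
  20 |   2 | ecadcededeaebdddbeedacc
  21 |  20 | edacc
  22 |   9 | edeaebdddbeedacc
  23 |   7 | ededeaebdddbeedacc
  24 |  19 | eedacc

SA = [22, 4, 12, 14, 1, 18, 24, 3, 23, 6, 21, 17, 5, 16, 15, 10, 8, 11, 13, 0, 2, 20, 9, 7, 19]
i: (SA[i-1],SA[i]) lcp shared
  1: (22,4) 1 'a'
  2: (4,12) 1 'a'
  3: (12,14) 0 ''
  4: (14,1) 1 'b'
  5: (1,18) 2 'be'
  6: (18,24) 0 ''
  7: (24,3) 1 'c'
  8: (3,23) 1 'c'
  9: (23,6) 1 'c'
  10: (6,21) 0 ''
  11: (21,17) 1 'd'
  12: (17,5) 1 'd'
  13: (5,16) 1 'd'
  14: (16,15) 2 'dd'
  15: (15,10) 1 'd'
  16: (10,8) 2 'de'
  17: (8,11) 0 ''
  18: (11,13) 1 'e'
  19: (13,0) 2 'eb'
  20: (0,2) 1 'e'
  21: (2,20) 1 'e'
  22: (20,9) 2 'ed'
  23: (9,7) 3 'ede'
  24: (7,19) 1 'e'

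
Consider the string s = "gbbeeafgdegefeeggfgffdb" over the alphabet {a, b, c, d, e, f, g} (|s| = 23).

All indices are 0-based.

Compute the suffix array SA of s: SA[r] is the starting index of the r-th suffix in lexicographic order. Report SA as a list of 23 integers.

sorted suffixes:
  #0 SA[0]=5  'afgdegefeeggfgffdb'
  #1 SA[1]=22  'b'
  #2 SA[2]=1  'bbeeafgdegefeeggfgffdb'
  #3 SA[3]=2  'beeafgdegefeeggfgffdb'
  #4 SA[4]=21  'db'
  #5 SA[5]=8  'degefeeggfgffdb'
  #6 SA[6]=4  'eafgdegefeeggfgffdb'
  #7 SA[7]=3  'eeafgdegefeeggfgffdb'
  #8 SA[8]=13  'eeggfgffdb'
  #9 SA[9]=11  'efeeggfgffdb'
  #10 SA[10]=9  'egefeeggfgffdb'
  #11 SA[11]=14  'eggfgffdb'
  #12 SA[12]=20  'fdb'
  #13 SA[13]=12  'feeggfgffdb'
  #14 SA[14]=19  'ffdb'
  #15 SA[15]=6  'fgdegefeeggfgffdb'
  #16 SA[16]=17  'fgffdb'
  #17 SA[17]=0  'gbbeeafgdegefeeggfgffdb'
  #18 SA[18]=7  'gdegefeeggfgffdb'
  #19 SA[19]=10  'gefeeggfgffdb'
  #20 SA[20]=18  'gffdb'
  #21 SA[21]=16  'gfgffdb'
  #22 SA[22]=15  'ggfgffdb'

[5, 22, 1, 2, 21, 8, 4, 3, 13, 11, 9, 14, 20, 12, 19, 6, 17, 0, 7, 10, 18, 16, 15]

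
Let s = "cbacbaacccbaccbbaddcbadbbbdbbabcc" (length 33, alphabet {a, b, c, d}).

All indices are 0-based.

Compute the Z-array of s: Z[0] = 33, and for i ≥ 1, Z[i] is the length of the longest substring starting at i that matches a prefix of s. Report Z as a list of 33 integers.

[33, 0, 0, 3, 0, 0, 0, 1, 1, 4, 0, 0, 1, 2, 0, 0, 0, 0, 0, 3, 0, 0, 0, 0, 0, 0, 0, 0, 0, 0, 0, 1, 1]

Z[0]=33
i=1: fresh scan; Z[1]=0
i=2: fresh scan; Z[2]=0
i=3: fresh scan; Z[3]=3 scan→box=[3,6)
i=4: min(r-i=2, Z[1]=0)=0; Z[4]=0
i=5: min(r-i=1, Z[2]=0)=0; Z[5]=0
i=6: fresh scan; Z[6]=0
i=7: fresh scan; Z[7]=1 scan→box=[7,8)
i=8: fresh scan; Z[8]=1 scan→box=[8,9)
i=9: fresh scan; Z[9]=4 scan→box=[9,13)
i=10: min(r-i=3, Z[1]=0)=0; Z[10]=0
i=11: min(r-i=2, Z[2]=0)=0; Z[11]=0
i=12: min(r-i=1, Z[3]=3)=1; Z[12]=1
i=13: fresh scan; Z[13]=2 scan→box=[13,15)
i=14: min(r-i=1, Z[1]=0)=0; Z[14]=0
i=15: fresh scan; Z[15]=0
i=16: fresh scan; Z[16]=0
i=17: fresh scan; Z[17]=0
i=18: fresh scan; Z[18]=0
i=19: fresh scan; Z[19]=3 scan→box=[19,22)
i=20: min(r-i=2, Z[1]=0)=0; Z[20]=0
i=21: min(r-i=1, Z[2]=0)=0; Z[21]=0
i=22: fresh scan; Z[22]=0
i=23: fresh scan; Z[23]=0
i=24: fresh scan; Z[24]=0
i=25: fresh scan; Z[25]=0
i=26: fresh scan; Z[26]=0
i=27: fresh scan; Z[27]=0
i=28: fresh scan; Z[28]=0
i=29: fresh scan; Z[29]=0
i=30: fresh scan; Z[30]=0
i=31: fresh scan; Z[31]=1 scan→box=[31,32)
i=32: fresh scan; Z[32]=1 scan→box=[32,33)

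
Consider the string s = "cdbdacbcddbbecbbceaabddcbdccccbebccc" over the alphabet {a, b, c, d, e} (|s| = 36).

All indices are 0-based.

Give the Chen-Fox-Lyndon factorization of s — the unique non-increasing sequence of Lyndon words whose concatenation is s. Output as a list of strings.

emit factor 1: 'cd' (i=0, period=2)
emit factor 2: 'bd' (i=2, period=2)
emit factor 3: 'acbcddbbecbbce' (i=4, period=14)
emit factor 4: 'aabddcbdccccbebccc' (i=18, period=18)

["cd", "bd", "acbcddbbecbbce", "aabddcbdccccbebccc"]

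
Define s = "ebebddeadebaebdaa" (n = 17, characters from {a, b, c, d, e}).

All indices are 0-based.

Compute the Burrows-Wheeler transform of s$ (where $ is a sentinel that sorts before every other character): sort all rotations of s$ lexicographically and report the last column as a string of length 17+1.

aadebeeeebbdaddab$

rank  rotation            last
    0  $ebebddeadebaebdaa  a
    1  a$ebebddeadebaebda  a
    2  aa$ebebddeadebaebd  d
    3  adebaebdaa$ebebdde  e
    4  aebdaa$ebebddeadeb  b
    5  baebdaa$ebebddeade  e
    6  bdaa$ebebddeadebae  e
    7  bddeadebaebdaa$ebe  e
    8  bebddeadebaebdaa$e  e
    9  daa$ebebddeadebaeb  b
   10  ddeadebaebdaa$ebeb  b
   11  deadebaebdaa$ebebd  d
   12  debaebdaa$ebebddea  a
   13  eadebaebdaa$ebebdd  d
   14  ebaebdaa$ebebddead  d
   15  ebdaa$ebebddeadeba  a
   16  ebddeadebaebdaa$eb  b
   17  ebebddeadebaebdaa$  $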